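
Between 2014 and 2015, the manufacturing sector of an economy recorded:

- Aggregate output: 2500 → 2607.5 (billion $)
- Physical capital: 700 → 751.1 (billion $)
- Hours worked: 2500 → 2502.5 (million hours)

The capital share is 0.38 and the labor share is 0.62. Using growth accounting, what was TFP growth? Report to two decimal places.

Aggregate output growth = (2607.5 − 2500) / 2500 = 4.3%.
Physical capital growth = (751.1 − 700) / 700 = 7.3%.
Hours worked growth = (2502.5 − 2500) / 2500 = 0.1%.
Labor's share = 1 − 0.38 = 0.62.
Physical capital: 0.38 × 7.3 = 2.774 pp.
Hours worked: 0.62 × 0.1 = 0.062 pp.
TFP growth = 4.3 − 2.836 = 1.464%.

1.46%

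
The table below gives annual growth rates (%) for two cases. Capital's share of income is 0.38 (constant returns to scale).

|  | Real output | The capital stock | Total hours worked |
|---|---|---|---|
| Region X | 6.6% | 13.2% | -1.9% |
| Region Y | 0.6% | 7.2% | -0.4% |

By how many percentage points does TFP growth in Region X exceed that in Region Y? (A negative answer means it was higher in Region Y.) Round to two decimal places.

4.65 percentage points

Labor's share = 1 − 0.38 = 0.62.
Region X: TFP = 6.6 − 5.016 + 1.178 = 2.762%.
Region Y: TFP = 0.6 − 2.736 + 0.248 = -1.888%.
Difference = 2.762 − (-1.888) = 4.65 pp.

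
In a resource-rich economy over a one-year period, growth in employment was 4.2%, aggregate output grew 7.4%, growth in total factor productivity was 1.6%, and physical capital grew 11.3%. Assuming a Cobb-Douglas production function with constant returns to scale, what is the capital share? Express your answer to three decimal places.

gY = gA + α·gK + (1−α)·gL, so gY − gA − gL = α(gK − gL).
7.4 − 1.6 − 4.2 = α × (11.3 − 4.2).
1.6 = 7.1 α, so α = 0.22535.

α = 0.225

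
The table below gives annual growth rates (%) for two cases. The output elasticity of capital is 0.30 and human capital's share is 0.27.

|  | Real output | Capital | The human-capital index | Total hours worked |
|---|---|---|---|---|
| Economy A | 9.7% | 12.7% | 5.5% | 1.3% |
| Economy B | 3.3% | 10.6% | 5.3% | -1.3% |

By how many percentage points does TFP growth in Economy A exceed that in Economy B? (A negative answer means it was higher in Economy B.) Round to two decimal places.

4.60 percentage points

Labor's share = 1 − 0.3 − 0.27 = 0.43.
Economy A: TFP = 9.7 − 3.81 − 1.485 − 0.559 = 3.846%.
Economy B: TFP = 3.3 − 3.18 − 1.431 + 0.559 = -0.752%.
Difference = 3.846 − (-0.752) = 4.598 pp.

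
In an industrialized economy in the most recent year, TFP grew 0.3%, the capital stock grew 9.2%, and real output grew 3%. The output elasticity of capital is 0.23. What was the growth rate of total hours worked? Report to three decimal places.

0.758%

Labor's share = 1 − 0.23 = 0.77.
gY = gA + 0.23×9.2 + 0.77×g.
0.77×g = 3 − 0.3 − 2.116 = 0.584.
g = 0.584 / 0.77 = 0.75844%.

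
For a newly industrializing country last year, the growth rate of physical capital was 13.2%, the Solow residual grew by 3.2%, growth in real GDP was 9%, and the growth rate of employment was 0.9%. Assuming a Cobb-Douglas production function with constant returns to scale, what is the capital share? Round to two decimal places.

gY = gA + α·gK + (1−α)·gL, so gY − gA − gL = α(gK − gL).
9 − 3.2 − 0.9 = α × (13.2 − 0.9).
4.9 = 12.3 α, so α = 0.3984.

0.40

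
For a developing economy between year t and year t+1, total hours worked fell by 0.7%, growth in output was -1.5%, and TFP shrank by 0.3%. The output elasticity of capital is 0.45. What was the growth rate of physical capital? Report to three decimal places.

Labor's share = 1 − 0.45 = 0.55.
gY = gA + 0.55×(-0.7) + 0.45×g.
0.45×g = -1.5 + 0.3 + 0.385 = -0.815.
g = -0.815 / 0.45 = -1.81111%.

-1.811%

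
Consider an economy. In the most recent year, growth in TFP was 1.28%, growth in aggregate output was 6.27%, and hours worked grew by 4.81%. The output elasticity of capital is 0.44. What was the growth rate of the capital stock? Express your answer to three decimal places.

The capital stock grew 5.219%.

Labor's share = 1 − 0.44 = 0.56.
gY = gA + 0.56×4.81 + 0.44×g.
0.44×g = 6.27 − 1.28 − 2.6936 = 2.2964.
g = 2.2964 / 0.44 = 5.21909%.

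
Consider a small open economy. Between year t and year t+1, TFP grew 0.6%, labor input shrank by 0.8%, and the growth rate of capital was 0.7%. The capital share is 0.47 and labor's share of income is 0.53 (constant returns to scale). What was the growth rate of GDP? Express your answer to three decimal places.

Labor's share = 1 − 0.47 = 0.53.
Capital: 0.47 × 0.7 = 0.329 pp.
Labor input: 0.53 × (-0.8) = -0.424 pp.
Output growth = 0.6 + (-0.095) = 0.505%.

0.505%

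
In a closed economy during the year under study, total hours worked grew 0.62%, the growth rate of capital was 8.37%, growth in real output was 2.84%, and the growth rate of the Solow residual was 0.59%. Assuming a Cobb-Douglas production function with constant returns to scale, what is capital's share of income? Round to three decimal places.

0.210

gY = gA + α·gK + (1−α)·gL, so gY − gA − gL = α(gK − gL).
2.84 − 0.59 − 0.62 = α × (8.37 − 0.62).
1.63 = 7.75 α, so α = 0.21032.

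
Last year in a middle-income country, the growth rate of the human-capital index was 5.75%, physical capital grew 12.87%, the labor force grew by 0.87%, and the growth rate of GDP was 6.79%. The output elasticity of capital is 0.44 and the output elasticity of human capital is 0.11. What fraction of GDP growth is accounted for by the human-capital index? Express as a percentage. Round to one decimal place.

The human-capital index accounted for 9.3% of growth.

The human-capital index contributed 0.11 × 5.75 = 0.6325 pp.
Share of growth = 0.6325 / 6.79 × 100 = 9.315%.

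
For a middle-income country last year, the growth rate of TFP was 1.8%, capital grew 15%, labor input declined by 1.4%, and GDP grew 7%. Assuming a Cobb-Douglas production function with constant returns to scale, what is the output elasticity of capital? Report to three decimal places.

gY = gA + α·gK + (1−α)·gL, so gY − gA − gL = α(gK − gL).
7 − 1.8 + 1.4 = α × (15 − (-1.4)).
6.6 = 16.4 α, so α = 0.40244.

The output elasticity of capital is 0.402.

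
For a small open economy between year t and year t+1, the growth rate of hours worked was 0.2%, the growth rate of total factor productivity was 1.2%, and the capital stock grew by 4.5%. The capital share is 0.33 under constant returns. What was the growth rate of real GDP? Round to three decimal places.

Labor's share = 1 − 0.33 = 0.67.
The capital stock: 0.33 × 4.5 = 1.485 pp.
Hours worked: 0.67 × 0.2 = 0.134 pp.
Output growth = 1.2 + 1.619 = 2.819%.

2.819%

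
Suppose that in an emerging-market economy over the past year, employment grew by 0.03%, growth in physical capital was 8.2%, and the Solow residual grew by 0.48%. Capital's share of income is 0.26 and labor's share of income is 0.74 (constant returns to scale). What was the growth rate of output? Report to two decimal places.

Labor's share = 1 − 0.26 = 0.74.
Physical capital: 0.26 × 8.2 = 2.132 pp.
Employment: 0.74 × 0.03 = 0.0222 pp.
Output growth = 0.48 + 2.1542 = 2.6342%.

Output growth was 2.63%.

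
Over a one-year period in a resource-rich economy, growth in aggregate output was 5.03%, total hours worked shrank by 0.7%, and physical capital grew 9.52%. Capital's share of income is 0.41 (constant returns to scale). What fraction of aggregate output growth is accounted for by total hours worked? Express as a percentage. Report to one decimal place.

Total hours worked accounted for -8.2% of growth.

Labor's share = 1 − 0.41 = 0.59.
Total hours worked contributed 0.59 × (-0.7) = -0.413 pp.
Share of growth = -0.413 / 5.03 × 100 = -8.211%.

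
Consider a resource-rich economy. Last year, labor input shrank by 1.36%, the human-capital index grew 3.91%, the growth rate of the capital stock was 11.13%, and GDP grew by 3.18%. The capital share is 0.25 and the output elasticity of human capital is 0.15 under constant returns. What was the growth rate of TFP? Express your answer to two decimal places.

Labor's share = 1 − 0.25 − 0.15 = 0.6.
The capital stock: 0.25 × 11.13 = 2.7825 pp.
The human-capital index: 0.15 × 3.91 = 0.5865 pp.
Labor input: 0.6 × (-1.36) = -0.816 pp.
TFP growth = 3.18 − 2.553 = 0.627%.

0.63%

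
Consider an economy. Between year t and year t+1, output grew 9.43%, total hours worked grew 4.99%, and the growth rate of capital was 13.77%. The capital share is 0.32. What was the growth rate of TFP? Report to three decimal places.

1.630%

Labor's share = 1 − 0.32 = 0.68.
Capital: 0.32 × 13.77 = 4.4064 pp.
Total hours worked: 0.68 × 4.99 = 3.3932 pp.
TFP growth = 9.43 − 7.7996 = 1.6304%.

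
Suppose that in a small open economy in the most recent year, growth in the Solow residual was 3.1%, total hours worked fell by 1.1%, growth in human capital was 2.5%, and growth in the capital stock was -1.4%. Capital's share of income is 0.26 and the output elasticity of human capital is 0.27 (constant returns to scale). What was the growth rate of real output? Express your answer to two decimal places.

2.89%

Labor's share = 1 − 0.26 − 0.27 = 0.47.
The capital stock: 0.26 × (-1.4) = -0.364 pp.
Human capital: 0.27 × 2.5 = 0.675 pp.
Total hours worked: 0.47 × (-1.1) = -0.517 pp.
Output growth = 3.1 + (-0.206) = 2.894%.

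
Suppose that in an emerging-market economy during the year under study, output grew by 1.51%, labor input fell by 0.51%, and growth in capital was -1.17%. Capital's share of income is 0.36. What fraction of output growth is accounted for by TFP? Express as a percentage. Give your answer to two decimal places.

Labor's share = 1 − 0.36 = 0.64.
Capital: 0.36 × (-1.17) = -0.4212 pp.
Labor input: 0.64 × (-0.51) = -0.3264 pp.
TFP growth = 1.51 + 0.7476 = 2.2576%.
TFP share of growth = 2.2576 / 1.51 × 100 = 149.5099%.

149.51%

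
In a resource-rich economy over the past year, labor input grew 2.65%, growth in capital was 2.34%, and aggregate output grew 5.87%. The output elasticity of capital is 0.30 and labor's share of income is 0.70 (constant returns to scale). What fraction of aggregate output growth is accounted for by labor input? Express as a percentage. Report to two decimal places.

Labor's share = 1 − 0.3 = 0.7.
Labor input contributed 0.7 × 2.65 = 1.855 pp.
Share of growth = 1.855 / 5.87 × 100 = 31.6014%.

Labor input accounted for 31.60% of growth.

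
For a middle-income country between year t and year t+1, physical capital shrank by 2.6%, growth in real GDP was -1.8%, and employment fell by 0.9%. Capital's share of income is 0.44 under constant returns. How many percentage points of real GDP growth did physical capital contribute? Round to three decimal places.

Contribution = share × growth = 0.44 × (-2.6) = -1.144 pp.

-1.144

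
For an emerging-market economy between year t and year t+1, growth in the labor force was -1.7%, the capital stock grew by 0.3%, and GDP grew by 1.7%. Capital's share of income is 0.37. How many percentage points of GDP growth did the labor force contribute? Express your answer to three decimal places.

Labor's share = 1 − 0.37 = 0.63.
Contribution = share × growth = 0.63 × (-1.7) = -1.071 pp.

-1.071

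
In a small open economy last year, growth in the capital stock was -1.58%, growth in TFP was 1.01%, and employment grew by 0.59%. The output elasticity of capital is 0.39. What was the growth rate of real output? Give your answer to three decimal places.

0.754%

Labor's share = 1 − 0.39 = 0.61.
The capital stock: 0.39 × (-1.58) = -0.6162 pp.
Employment: 0.61 × 0.59 = 0.3599 pp.
Output growth = 1.01 + (-0.2563) = 0.7537%.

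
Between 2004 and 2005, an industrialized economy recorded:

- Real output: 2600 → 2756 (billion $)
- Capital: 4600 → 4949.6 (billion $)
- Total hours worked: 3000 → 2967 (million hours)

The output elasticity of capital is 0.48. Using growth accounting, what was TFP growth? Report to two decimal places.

Real output growth = (2756 − 2600) / 2600 = 6%.
Capital growth = (4949.6 − 4600) / 4600 = 7.6%.
Total hours worked growth = (2967 − 3000) / 3000 = -1.1%.
Labor's share = 1 − 0.48 = 0.52.
Capital: 0.48 × 7.6 = 3.648 pp.
Total hours worked: 0.52 × (-1.1) = -0.572 pp.
TFP growth = 6 − 3.076 = 2.924%.

2.92%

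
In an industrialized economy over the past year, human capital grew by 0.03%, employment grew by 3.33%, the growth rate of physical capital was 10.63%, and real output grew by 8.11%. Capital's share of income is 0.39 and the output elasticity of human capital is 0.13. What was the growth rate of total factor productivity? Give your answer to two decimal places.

Labor's share = 1 − 0.39 − 0.13 = 0.48.
Physical capital: 0.39 × 10.63 = 4.1457 pp.
Human capital: 0.13 × 0.03 = 0.0039 pp.
Employment: 0.48 × 3.33 = 1.5984 pp.
TFP growth = 8.11 − 5.748 = 2.362%.

2.36%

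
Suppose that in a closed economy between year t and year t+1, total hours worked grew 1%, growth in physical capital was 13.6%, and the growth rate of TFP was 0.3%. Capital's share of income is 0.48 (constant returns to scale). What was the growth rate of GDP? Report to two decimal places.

7.35%

Labor's share = 1 − 0.48 = 0.52.
Physical capital: 0.48 × 13.6 = 6.528 pp.
Total hours worked: 0.52 × 1 = 0.52 pp.
Output growth = 0.3 + 7.048 = 7.348%.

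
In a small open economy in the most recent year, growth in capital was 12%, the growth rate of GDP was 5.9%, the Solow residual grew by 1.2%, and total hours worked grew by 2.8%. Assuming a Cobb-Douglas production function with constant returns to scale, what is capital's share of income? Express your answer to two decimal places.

Capital's share of income is 0.21.

gY = gA + α·gK + (1−α)·gL, so gY − gA − gL = α(gK − gL).
5.9 − 1.2 − 2.8 = α × (12 − 2.8).
1.9 = 9.2 α, so α = 0.2065.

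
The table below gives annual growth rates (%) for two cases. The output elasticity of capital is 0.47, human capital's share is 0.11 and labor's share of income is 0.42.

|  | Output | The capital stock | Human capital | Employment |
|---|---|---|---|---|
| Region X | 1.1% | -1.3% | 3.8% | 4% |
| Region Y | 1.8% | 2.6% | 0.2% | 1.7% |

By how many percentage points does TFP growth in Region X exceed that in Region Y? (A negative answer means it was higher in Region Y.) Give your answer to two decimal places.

-0.23 percentage points

Labor's share = 1 − 0.47 − 0.11 = 0.42.
Region X: TFP = 1.1 + 0.611 − 0.418 − 1.68 = -0.387%.
Region Y: TFP = 1.8 − 1.222 − 0.022 − 0.714 = -0.158%.
Difference = -0.387 − (-0.158) = -0.229 pp.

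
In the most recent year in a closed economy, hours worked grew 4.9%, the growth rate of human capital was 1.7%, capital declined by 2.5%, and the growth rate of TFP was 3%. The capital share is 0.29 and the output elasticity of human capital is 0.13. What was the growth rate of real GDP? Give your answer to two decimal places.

5.34%

Labor's share = 1 − 0.29 − 0.13 = 0.58.
Capital: 0.29 × (-2.5) = -0.725 pp.
Human capital: 0.13 × 1.7 = 0.221 pp.
Hours worked: 0.58 × 4.9 = 2.842 pp.
Output growth = 3 + 2.338 = 5.338%.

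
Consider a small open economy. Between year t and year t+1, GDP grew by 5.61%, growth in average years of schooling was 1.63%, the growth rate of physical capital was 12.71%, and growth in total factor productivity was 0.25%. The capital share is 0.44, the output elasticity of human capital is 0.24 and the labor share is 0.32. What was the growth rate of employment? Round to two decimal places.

-1.95%

Labor's share = 1 − 0.44 − 0.24 = 0.32.
gY = gA + 0.44×12.71 + 0.24×1.63 + 0.32×g.
0.32×g = 5.61 − 0.25 − 5.9836 = -0.6236.
g = -0.6236 / 0.32 = -1.9488%.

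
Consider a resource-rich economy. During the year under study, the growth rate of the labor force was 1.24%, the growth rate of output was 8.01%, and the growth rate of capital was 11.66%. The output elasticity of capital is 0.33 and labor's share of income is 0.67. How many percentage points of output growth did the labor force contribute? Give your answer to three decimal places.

0.831

Labor's share = 1 − 0.33 = 0.67.
Contribution = share × growth = 0.67 × 1.24 = 0.8308 pp.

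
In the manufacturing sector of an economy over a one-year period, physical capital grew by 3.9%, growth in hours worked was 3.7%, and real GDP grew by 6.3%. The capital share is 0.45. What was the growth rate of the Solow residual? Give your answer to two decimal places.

Labor's share = 1 − 0.45 = 0.55.
Physical capital: 0.45 × 3.9 = 1.755 pp.
Hours worked: 0.55 × 3.7 = 2.035 pp.
TFP growth = 6.3 − 3.79 = 2.51%.

2.51%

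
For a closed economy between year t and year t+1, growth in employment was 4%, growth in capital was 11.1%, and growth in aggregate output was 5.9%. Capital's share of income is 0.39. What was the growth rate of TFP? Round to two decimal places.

-0.87%

Labor's share = 1 − 0.39 = 0.61.
Capital: 0.39 × 11.1 = 4.329 pp.
Employment: 0.61 × 4 = 2.44 pp.
TFP growth = 5.9 − 6.769 = -0.869%.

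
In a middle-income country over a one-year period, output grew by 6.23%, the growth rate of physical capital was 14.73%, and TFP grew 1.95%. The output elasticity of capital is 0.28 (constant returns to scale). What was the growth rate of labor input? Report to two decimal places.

0.22%

Labor's share = 1 − 0.28 = 0.72.
gY = gA + 0.28×14.73 + 0.72×g.
0.72×g = 6.23 − 1.95 − 4.1244 = 0.1556.
g = 0.1556 / 0.72 = 0.2161%.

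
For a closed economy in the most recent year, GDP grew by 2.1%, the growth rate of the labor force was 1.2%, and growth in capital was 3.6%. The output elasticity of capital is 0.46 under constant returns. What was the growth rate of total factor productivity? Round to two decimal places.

Labor's share = 1 − 0.46 = 0.54.
Capital: 0.46 × 3.6 = 1.656 pp.
The labor force: 0.54 × 1.2 = 0.648 pp.
TFP growth = 2.1 − 2.304 = -0.204%.

-0.20%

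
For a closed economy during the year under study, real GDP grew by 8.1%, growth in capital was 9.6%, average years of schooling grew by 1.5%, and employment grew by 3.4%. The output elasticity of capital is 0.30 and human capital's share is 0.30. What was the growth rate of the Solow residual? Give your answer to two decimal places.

Labor's share = 1 − 0.3 − 0.3 = 0.4.
Capital: 0.3 × 9.6 = 2.88 pp.
Average years of schooling: 0.3 × 1.5 = 0.45 pp.
Employment: 0.4 × 3.4 = 1.36 pp.
TFP growth = 8.1 − 4.69 = 3.41%.

The Solow residual growth was 3.41%.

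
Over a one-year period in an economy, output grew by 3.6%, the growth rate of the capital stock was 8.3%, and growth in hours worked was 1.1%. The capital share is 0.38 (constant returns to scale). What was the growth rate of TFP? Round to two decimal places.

Labor's share = 1 − 0.38 = 0.62.
The capital stock: 0.38 × 8.3 = 3.154 pp.
Hours worked: 0.62 × 1.1 = 0.682 pp.
TFP growth = 3.6 − 3.836 = -0.236%.

-0.24%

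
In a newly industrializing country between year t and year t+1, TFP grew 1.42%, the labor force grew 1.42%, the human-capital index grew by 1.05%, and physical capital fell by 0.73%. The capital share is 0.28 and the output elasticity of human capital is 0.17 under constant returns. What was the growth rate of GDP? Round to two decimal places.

2.18%

Labor's share = 1 − 0.28 − 0.17 = 0.55.
Physical capital: 0.28 × (-0.73) = -0.2044 pp.
The human-capital index: 0.17 × 1.05 = 0.1785 pp.
The labor force: 0.55 × 1.42 = 0.781 pp.
Output growth = 1.42 + 0.7551 = 2.1751%.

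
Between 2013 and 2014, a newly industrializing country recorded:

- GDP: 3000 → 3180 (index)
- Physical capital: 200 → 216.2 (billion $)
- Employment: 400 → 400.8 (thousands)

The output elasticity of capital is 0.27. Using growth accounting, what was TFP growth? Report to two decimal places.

3.67%

GDP growth = (3180 − 3000) / 3000 = 6%.
Physical capital growth = (216.2 − 200) / 200 = 8.1%.
Employment growth = (400.8 − 400) / 400 = 0.2%.
Labor's share = 1 − 0.27 = 0.73.
Physical capital: 0.27 × 8.1 = 2.187 pp.
Employment: 0.73 × 0.2 = 0.146 pp.
TFP growth = 6 − 2.333 = 3.667%.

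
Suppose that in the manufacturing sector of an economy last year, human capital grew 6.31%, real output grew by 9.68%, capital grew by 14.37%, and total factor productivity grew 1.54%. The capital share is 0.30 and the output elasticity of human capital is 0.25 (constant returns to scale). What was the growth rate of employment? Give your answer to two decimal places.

Employment growth was 5.00%.

Labor's share = 1 − 0.3 − 0.25 = 0.45.
gY = gA + 0.3×14.37 + 0.25×6.31 + 0.45×g.
0.45×g = 9.68 − 1.54 − 5.8885 = 2.2515.
g = 2.2515 / 0.45 = 5.0033%.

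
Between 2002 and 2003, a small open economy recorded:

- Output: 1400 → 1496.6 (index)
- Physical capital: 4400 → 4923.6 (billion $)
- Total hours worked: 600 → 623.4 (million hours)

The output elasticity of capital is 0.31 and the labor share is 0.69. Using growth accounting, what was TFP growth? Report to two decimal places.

0.52%

Output growth = (1496.6 − 1400) / 1400 = 6.9%.
Physical capital growth = (4923.6 − 4400) / 4400 = 11.9%.
Total hours worked growth = (623.4 − 600) / 600 = 3.9%.
Labor's share = 1 − 0.31 = 0.69.
Physical capital: 0.31 × 11.9 = 3.689 pp.
Total hours worked: 0.69 × 3.9 = 2.691 pp.
TFP growth = 6.9 − 6.38 = 0.52%.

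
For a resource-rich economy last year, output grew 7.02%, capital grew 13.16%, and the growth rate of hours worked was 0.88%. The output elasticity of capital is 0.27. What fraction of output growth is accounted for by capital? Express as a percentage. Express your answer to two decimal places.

Capital accounted for 50.62% of growth.

Capital contributed 0.27 × 13.16 = 3.5532 pp.
Share of growth = 3.5532 / 7.02 × 100 = 50.6154%.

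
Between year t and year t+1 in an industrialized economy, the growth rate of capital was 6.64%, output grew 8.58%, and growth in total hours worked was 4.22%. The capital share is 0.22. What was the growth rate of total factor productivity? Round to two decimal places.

3.83%

Labor's share = 1 − 0.22 = 0.78.
Capital: 0.22 × 6.64 = 1.4608 pp.
Total hours worked: 0.78 × 4.22 = 3.2916 pp.
TFP growth = 8.58 − 4.7524 = 3.8276%.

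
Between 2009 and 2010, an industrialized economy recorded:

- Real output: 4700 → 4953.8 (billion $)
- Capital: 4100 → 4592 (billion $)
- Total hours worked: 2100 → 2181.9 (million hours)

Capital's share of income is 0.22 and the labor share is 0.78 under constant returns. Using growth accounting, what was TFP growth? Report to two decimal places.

-0.28%

Real output growth = (4953.8 − 4700) / 4700 = 5.4%.
Capital growth = (4592 − 4100) / 4100 = 12%.
Total hours worked growth = (2181.9 − 2100) / 2100 = 3.9%.
Labor's share = 1 − 0.22 = 0.78.
Capital: 0.22 × 12 = 2.64 pp.
Total hours worked: 0.78 × 3.9 = 3.042 pp.
TFP growth = 5.4 − 5.682 = -0.282%.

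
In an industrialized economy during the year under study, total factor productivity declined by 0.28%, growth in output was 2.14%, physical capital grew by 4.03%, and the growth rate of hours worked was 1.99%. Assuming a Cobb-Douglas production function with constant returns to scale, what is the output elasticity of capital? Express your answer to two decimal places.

gY = gA + α·gK + (1−α)·gL, so gY − gA − gL = α(gK − gL).
2.14 + 0.28 − 1.99 = α × (4.03 − 1.99).
0.43 = 2.04 α, so α = 0.2108.

α = 0.21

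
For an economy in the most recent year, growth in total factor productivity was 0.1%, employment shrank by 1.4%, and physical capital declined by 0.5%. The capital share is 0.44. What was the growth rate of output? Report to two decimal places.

Labor's share = 1 − 0.44 = 0.56.
Physical capital: 0.44 × (-0.5) = -0.22 pp.
Employment: 0.56 × (-1.4) = -0.784 pp.
Output growth = 0.1 + (-1.004) = -0.904%.

-0.90%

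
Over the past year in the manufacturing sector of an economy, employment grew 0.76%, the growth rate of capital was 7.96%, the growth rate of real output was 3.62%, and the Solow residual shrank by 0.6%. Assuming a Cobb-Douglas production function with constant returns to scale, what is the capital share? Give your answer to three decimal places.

α = 0.481

gY = gA + α·gK + (1−α)·gL, so gY − gA − gL = α(gK − gL).
3.62 + 0.6 − 0.76 = α × (7.96 − 0.76).
3.46 = 7.2 α, so α = 0.48056.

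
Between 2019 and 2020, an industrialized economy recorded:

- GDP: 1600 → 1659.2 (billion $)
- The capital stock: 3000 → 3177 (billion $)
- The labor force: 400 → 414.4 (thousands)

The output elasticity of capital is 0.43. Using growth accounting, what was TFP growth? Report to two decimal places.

-0.89%

GDP growth = (1659.2 − 1600) / 1600 = 3.7%.
The capital stock growth = (3177 − 3000) / 3000 = 5.9%.
The labor force growth = (414.4 − 400) / 400 = 3.6%.
Labor's share = 1 − 0.43 = 0.57.
The capital stock: 0.43 × 5.9 = 2.537 pp.
The labor force: 0.57 × 3.6 = 2.052 pp.
TFP growth = 3.7 − 4.589 = -0.889%.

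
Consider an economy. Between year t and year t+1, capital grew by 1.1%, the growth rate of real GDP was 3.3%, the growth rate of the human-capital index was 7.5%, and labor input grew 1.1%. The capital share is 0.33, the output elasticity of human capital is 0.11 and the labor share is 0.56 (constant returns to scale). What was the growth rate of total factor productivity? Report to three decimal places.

Total factor productivity grew 1.496%.

Labor's share = 1 − 0.33 − 0.11 = 0.56.
Capital: 0.33 × 1.1 = 0.363 pp.
The human-capital index: 0.11 × 7.5 = 0.825 pp.
Labor input: 0.56 × 1.1 = 0.616 pp.
TFP growth = 3.3 − 1.804 = 1.496%.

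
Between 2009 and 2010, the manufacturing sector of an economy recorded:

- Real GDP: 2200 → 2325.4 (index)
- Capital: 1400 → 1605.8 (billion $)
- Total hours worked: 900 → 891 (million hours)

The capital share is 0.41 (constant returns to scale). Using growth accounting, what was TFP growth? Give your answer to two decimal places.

0.26%

Real GDP growth = (2325.4 − 2200) / 2200 = 5.7%.
Capital growth = (1605.8 − 1400) / 1400 = 14.7%.
Total hours worked growth = (891 − 900) / 900 = -1%.
Labor's share = 1 − 0.41 = 0.59.
Capital: 0.41 × 14.7 = 6.027 pp.
Total hours worked: 0.59 × (-1) = -0.59 pp.
TFP growth = 5.7 − 5.437 = 0.263%.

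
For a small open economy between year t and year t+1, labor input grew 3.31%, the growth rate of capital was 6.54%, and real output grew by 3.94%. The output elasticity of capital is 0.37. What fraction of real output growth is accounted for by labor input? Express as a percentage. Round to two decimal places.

Labor input accounted for 52.93% of growth.

Labor's share = 1 − 0.37 = 0.63.
Labor input contributed 0.63 × 3.31 = 2.0853 pp.
Share of growth = 2.0853 / 3.94 × 100 = 52.9264%.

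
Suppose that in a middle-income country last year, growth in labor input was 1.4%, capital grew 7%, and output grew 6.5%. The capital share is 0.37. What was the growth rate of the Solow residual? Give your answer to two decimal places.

Labor's share = 1 − 0.37 = 0.63.
Capital: 0.37 × 7 = 2.59 pp.
Labor input: 0.63 × 1.4 = 0.882 pp.
TFP growth = 6.5 − 3.472 = 3.028%.

3.03%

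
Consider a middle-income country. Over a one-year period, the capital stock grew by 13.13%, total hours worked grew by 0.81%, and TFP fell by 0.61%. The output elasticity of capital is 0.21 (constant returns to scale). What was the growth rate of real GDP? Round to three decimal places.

Real GDP grew 2.787%.

Labor's share = 1 − 0.21 = 0.79.
The capital stock: 0.21 × 13.13 = 2.7573 pp.
Total hours worked: 0.79 × 0.81 = 0.6399 pp.
Output growth = -0.61 + 3.3972 = 2.7872%.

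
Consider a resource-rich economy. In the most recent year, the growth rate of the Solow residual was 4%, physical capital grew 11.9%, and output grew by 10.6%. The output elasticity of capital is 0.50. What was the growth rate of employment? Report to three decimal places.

Labor's share = 1 − 0.5 = 0.5.
gY = gA + 0.5×11.9 + 0.5×g.
0.5×g = 10.6 − 4 − 5.95 = 0.65.
g = 0.65 / 0.5 = 1.3%.

1.300%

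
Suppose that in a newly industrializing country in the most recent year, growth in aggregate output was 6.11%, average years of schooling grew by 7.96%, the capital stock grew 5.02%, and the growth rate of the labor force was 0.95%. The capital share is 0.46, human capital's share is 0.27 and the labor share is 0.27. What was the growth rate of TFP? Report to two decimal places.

Labor's share = 1 − 0.46 − 0.27 = 0.27.
The capital stock: 0.46 × 5.02 = 2.3092 pp.
Average years of schooling: 0.27 × 7.96 = 2.1492 pp.
The labor force: 0.27 × 0.95 = 0.2565 pp.
TFP growth = 6.11 − 4.7149 = 1.3951%.

1.40%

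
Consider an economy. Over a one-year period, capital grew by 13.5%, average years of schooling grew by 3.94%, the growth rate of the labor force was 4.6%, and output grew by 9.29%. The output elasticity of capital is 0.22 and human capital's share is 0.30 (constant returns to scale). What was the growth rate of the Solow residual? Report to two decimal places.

Labor's share = 1 − 0.22 − 0.3 = 0.48.
Capital: 0.22 × 13.5 = 2.97 pp.
Average years of schooling: 0.3 × 3.94 = 1.182 pp.
The labor force: 0.48 × 4.6 = 2.208 pp.
TFP growth = 9.29 − 6.36 = 2.93%.

The Solow residual grew 2.93%.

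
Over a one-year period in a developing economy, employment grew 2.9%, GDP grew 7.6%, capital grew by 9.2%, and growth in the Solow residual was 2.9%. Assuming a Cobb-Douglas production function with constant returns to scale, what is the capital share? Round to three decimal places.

gY = gA + α·gK + (1−α)·gL, so gY − gA − gL = α(gK − gL).
7.6 − 2.9 − 2.9 = α × (9.2 − 2.9).
1.8 = 6.3 α, so α = 0.28571.

0.286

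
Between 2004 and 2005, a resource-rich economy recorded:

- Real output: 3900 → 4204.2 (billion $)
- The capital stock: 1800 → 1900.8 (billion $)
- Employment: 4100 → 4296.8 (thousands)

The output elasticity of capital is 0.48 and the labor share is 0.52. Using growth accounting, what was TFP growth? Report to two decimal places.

Real output growth = (4204.2 − 3900) / 3900 = 7.8%.
The capital stock growth = (1900.8 − 1800) / 1800 = 5.6%.
Employment growth = (4296.8 − 4100) / 4100 = 4.8%.
Labor's share = 1 − 0.48 = 0.52.
The capital stock: 0.48 × 5.6 = 2.688 pp.
Employment: 0.52 × 4.8 = 2.496 pp.
TFP growth = 7.8 − 5.184 = 2.616%.

2.62%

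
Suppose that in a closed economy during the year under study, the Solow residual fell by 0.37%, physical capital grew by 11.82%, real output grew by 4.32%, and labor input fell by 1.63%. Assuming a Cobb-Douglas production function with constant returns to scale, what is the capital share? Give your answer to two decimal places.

The capital share is 0.47.

gY = gA + α·gK + (1−α)·gL, so gY − gA − gL = α(gK − gL).
4.32 + 0.37 + 1.63 = α × (11.82 − (-1.63)).
6.32 = 13.45 α, so α = 0.4699.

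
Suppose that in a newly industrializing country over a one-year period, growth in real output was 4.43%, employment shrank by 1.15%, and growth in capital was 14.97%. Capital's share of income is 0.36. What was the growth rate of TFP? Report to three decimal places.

Labor's share = 1 − 0.36 = 0.64.
Capital: 0.36 × 14.97 = 5.3892 pp.
Employment: 0.64 × (-1.15) = -0.736 pp.
TFP growth = 4.43 − 4.6532 = -0.2232%.

-0.223%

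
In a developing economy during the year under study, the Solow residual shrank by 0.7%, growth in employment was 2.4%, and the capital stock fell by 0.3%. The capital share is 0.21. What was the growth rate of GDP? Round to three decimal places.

Labor's share = 1 − 0.21 = 0.79.
The capital stock: 0.21 × (-0.3) = -0.063 pp.
Employment: 0.79 × 2.4 = 1.896 pp.
Output growth = -0.7 + 1.833 = 1.133%.

1.133%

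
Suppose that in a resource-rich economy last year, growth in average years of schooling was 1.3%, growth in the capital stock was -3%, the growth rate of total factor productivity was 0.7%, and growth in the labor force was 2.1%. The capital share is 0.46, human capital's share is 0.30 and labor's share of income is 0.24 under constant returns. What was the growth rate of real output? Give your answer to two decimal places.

Labor's share = 1 − 0.46 − 0.3 = 0.24.
The capital stock: 0.46 × (-3) = -1.38 pp.
Average years of schooling: 0.3 × 1.3 = 0.39 pp.
The labor force: 0.24 × 2.1 = 0.504 pp.
Output growth = 0.7 + (-0.486) = 0.214%.

0.21%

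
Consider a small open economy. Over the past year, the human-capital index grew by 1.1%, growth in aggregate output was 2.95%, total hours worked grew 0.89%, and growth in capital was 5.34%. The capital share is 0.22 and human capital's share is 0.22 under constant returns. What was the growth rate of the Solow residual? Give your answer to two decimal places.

Labor's share = 1 − 0.22 − 0.22 = 0.56.
Capital: 0.22 × 5.34 = 1.1748 pp.
The human-capital index: 0.22 × 1.1 = 0.242 pp.
Total hours worked: 0.56 × 0.89 = 0.4984 pp.
TFP growth = 2.95 − 1.9152 = 1.0348%.

The Solow residual growth was 1.03%.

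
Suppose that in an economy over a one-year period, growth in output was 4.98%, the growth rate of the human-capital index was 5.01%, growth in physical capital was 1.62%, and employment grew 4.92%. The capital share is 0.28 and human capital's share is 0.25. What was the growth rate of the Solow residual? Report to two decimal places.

0.96%

Labor's share = 1 − 0.28 − 0.25 = 0.47.
Physical capital: 0.28 × 1.62 = 0.4536 pp.
The human-capital index: 0.25 × 5.01 = 1.2525 pp.
Employment: 0.47 × 4.92 = 2.3124 pp.
TFP growth = 4.98 − 4.0185 = 0.9615%.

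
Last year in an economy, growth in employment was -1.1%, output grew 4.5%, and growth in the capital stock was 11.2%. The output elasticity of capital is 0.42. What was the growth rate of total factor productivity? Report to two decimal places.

0.43%

Labor's share = 1 − 0.42 = 0.58.
The capital stock: 0.42 × 11.2 = 4.704 pp.
Employment: 0.58 × (-1.1) = -0.638 pp.
TFP growth = 4.5 − 4.066 = 0.434%.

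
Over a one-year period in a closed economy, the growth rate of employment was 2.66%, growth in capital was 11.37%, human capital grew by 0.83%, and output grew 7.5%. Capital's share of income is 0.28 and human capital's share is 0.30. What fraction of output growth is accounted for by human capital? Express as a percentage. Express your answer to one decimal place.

Human capital contributed 0.3 × 0.83 = 0.249 pp.
Share of growth = 0.249 / 7.5 × 100 = 3.32%.

3.3%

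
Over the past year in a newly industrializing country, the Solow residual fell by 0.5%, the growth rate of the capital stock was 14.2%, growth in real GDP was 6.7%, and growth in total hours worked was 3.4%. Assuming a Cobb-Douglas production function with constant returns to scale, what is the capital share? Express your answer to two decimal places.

0.35

gY = gA + α·gK + (1−α)·gL, so gY − gA − gL = α(gK − gL).
6.7 + 0.5 − 3.4 = α × (14.2 − 3.4).
3.8 = 10.8 α, so α = 0.3519.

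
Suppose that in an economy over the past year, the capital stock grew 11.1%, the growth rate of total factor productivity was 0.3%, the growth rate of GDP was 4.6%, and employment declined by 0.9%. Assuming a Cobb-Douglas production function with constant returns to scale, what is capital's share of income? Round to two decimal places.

gY = gA + α·gK + (1−α)·gL, so gY − gA − gL = α(gK − gL).
4.6 − 0.3 + 0.9 = α × (11.1 − (-0.9)).
5.2 = 12 α, so α = 0.4333.

α = 0.43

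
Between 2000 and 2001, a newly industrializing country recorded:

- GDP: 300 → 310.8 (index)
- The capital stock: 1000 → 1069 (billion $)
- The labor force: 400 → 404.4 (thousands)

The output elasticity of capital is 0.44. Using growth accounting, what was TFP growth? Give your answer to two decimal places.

-0.05%

GDP growth = (310.8 − 300) / 300 = 3.6%.
The capital stock growth = (1069 − 1000) / 1000 = 6.9%.
The labor force growth = (404.4 − 400) / 400 = 1.1%.
Labor's share = 1 − 0.44 = 0.56.
The capital stock: 0.44 × 6.9 = 3.036 pp.
The labor force: 0.56 × 1.1 = 0.616 pp.
TFP growth = 3.6 − 3.652 = -0.052%.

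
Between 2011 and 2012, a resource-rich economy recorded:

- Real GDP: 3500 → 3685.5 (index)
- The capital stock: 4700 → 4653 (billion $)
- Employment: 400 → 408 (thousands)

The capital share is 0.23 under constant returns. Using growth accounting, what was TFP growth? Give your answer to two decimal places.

Real GDP growth = (3685.5 − 3500) / 3500 = 5.3%.
The capital stock growth = (4653 − 4700) / 4700 = -1%.
Employment growth = (408 − 400) / 400 = 2%.
Labor's share = 1 − 0.23 = 0.77.
The capital stock: 0.23 × (-1) = -0.23 pp.
Employment: 0.77 × 2 = 1.54 pp.
TFP growth = 5.3 − 1.31 = 3.99%.

3.99%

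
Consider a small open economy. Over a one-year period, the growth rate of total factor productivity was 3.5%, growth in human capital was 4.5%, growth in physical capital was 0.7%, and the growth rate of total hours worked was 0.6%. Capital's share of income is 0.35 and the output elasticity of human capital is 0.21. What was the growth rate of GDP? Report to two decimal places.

4.95%

Labor's share = 1 − 0.35 − 0.21 = 0.44.
Physical capital: 0.35 × 0.7 = 0.245 pp.
Human capital: 0.21 × 4.5 = 0.945 pp.
Total hours worked: 0.44 × 0.6 = 0.264 pp.
Output growth = 3.5 + 1.454 = 4.954%.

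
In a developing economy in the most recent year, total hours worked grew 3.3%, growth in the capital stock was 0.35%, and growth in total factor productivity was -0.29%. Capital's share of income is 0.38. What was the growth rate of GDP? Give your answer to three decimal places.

Labor's share = 1 − 0.38 = 0.62.
The capital stock: 0.38 × 0.35 = 0.133 pp.
Total hours worked: 0.62 × 3.3 = 2.046 pp.
Output growth = -0.29 + 2.179 = 1.889%.

1.889%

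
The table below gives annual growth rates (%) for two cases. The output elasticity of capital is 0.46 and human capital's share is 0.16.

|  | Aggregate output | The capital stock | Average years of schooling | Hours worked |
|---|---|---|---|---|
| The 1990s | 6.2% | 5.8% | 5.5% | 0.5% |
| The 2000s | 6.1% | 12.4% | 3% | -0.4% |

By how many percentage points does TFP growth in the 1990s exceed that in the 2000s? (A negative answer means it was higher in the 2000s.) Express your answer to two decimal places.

2.39 percentage points

Labor's share = 1 − 0.46 − 0.16 = 0.38.
The 1990s: TFP = 6.2 − 2.668 − 0.88 − 0.19 = 2.462%.
The 2000s: TFP = 6.1 − 5.704 − 0.48 + 0.152 = 0.068%.
Difference = 2.462 − (0.068) = 2.394 pp.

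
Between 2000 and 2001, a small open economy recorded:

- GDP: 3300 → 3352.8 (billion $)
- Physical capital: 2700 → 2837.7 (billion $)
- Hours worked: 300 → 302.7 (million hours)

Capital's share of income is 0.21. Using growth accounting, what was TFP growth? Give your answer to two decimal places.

GDP growth = (3352.8 − 3300) / 3300 = 1.6%.
Physical capital growth = (2837.7 − 2700) / 2700 = 5.1%.
Hours worked growth = (302.7 − 300) / 300 = 0.9%.
Labor's share = 1 − 0.21 = 0.79.
Physical capital: 0.21 × 5.1 = 1.071 pp.
Hours worked: 0.79 × 0.9 = 0.711 pp.
TFP growth = 1.6 − 1.782 = -0.182%.

-0.18%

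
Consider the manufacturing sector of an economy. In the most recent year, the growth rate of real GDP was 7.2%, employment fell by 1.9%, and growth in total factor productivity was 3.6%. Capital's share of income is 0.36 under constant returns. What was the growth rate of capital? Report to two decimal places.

13.38%

Labor's share = 1 − 0.36 = 0.64.
gY = gA + 0.64×(-1.9) + 0.36×g.
0.36×g = 7.2 − 3.6 + 1.216 = 4.816.
g = 4.816 / 0.36 = 13.3778%.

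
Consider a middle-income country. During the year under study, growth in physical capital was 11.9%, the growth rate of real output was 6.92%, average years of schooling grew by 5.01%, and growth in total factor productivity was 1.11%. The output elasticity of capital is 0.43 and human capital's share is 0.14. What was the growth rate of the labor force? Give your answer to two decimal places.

Labor's share = 1 − 0.43 − 0.14 = 0.43.
gY = gA + 0.43×11.9 + 0.14×5.01 + 0.43×g.
0.43×g = 6.92 − 1.11 − 5.8184 = -0.0084.
g = -0.0084 / 0.43 = -0.0195%.

-0.02%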